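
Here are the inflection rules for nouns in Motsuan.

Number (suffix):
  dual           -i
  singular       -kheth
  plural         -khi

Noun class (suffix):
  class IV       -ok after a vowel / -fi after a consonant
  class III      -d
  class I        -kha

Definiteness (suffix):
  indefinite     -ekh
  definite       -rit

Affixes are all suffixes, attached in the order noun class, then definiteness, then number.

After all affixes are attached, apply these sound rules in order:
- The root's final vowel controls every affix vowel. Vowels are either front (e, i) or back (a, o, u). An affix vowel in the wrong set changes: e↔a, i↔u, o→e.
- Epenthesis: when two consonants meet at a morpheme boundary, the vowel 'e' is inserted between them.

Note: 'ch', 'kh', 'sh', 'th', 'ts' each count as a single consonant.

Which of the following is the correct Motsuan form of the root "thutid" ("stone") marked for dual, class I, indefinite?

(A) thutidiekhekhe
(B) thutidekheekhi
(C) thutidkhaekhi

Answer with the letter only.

Attach noun class class I -kha → thutidkha.
Attach definiteness indefinite -ekh → thutidkhaekh.
Attach number dual -i → thutidkhaekhi.
Apply vowel harmony: thutidkhaekhi → thutidkheekhi.
Apply epenthesis: thutidkheekhi → thutidekheekhi.
So the correct form is thutidekheekhi, option (B).
(A) thutidiekhekhe is wrong: it has the affixes in the wrong order.
(C) thutidkhaekhi is wrong: it fails to apply the sound rule(s).

B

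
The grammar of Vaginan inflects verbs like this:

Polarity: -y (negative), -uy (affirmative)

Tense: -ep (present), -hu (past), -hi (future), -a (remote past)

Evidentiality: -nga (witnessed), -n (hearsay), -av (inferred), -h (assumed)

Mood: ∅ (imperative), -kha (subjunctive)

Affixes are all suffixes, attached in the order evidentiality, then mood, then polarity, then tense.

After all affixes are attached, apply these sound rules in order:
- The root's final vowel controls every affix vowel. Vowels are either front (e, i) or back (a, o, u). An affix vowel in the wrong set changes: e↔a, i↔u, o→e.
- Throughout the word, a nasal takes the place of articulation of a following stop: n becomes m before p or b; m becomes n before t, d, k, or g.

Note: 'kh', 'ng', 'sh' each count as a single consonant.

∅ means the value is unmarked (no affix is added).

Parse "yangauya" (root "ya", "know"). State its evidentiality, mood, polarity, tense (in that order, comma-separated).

witnessed, imperative, affirmative, remote past

Segment: ya-nga-uy-a.
evidentiality: -nga → witnessed.
mood: ∅ → imperative.
polarity: -uy → affirmative.
tense: -a → remote past.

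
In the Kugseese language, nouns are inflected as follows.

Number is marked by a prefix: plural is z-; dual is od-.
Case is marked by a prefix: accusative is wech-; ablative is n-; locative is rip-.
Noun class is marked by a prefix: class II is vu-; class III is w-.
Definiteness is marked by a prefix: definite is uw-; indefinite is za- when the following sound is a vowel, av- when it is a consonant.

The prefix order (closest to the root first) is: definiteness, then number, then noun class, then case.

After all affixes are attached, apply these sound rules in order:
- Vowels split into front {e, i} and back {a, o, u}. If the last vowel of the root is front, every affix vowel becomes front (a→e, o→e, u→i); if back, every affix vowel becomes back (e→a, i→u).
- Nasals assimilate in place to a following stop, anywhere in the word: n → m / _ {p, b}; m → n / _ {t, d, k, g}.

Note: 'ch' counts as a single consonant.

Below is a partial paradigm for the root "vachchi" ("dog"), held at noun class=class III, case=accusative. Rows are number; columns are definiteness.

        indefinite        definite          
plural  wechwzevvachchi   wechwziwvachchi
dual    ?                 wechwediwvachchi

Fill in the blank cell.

wechwedevvachchi

Attach definiteness indefinite av- (before consonant 'v') → avvachchi.
Attach number dual od- → odavvachchi.
Attach noun class class III w- → wodavvachchi.
Attach case accusative wech- → wechwodavvachchi.
Apply vowel harmony: wechwodavvachchi → wechwedevvachchi.
Nasal assimilation: no change.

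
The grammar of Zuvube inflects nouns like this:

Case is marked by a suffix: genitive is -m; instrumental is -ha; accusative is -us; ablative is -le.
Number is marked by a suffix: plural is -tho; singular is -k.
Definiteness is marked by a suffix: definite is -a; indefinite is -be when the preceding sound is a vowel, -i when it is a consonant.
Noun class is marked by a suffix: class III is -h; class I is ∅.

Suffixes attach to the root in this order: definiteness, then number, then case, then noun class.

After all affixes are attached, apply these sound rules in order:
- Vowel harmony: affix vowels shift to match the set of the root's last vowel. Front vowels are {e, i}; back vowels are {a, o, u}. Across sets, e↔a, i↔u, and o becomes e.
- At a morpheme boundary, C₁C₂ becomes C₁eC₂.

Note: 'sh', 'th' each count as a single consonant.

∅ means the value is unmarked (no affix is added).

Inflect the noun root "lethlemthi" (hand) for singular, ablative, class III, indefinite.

lethlemthibekeleh

Attach definiteness indefinite -be (after vowel 'i') → lethlemthibe.
Attach number singular -k → lethlemthibek.
Attach case ablative -le → lethlemthibekle.
Attach noun class class III -h → lethlemthibekleh.
Vowel harmony: no change.
Apply epenthesis: lethlemthibekleh → lethlemthibekeleh.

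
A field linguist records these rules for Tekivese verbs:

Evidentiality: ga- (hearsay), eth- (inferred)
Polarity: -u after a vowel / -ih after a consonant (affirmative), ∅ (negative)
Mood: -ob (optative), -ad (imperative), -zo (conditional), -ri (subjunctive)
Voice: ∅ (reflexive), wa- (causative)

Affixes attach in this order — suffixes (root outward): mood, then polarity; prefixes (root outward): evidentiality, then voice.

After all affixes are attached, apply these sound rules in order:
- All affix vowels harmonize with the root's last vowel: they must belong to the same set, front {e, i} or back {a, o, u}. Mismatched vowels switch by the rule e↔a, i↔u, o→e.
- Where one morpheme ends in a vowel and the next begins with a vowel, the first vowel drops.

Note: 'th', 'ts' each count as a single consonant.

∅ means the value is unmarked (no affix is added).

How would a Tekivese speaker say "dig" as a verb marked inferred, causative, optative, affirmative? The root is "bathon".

Attach evidentiality inferred eth- → ethbathon.
Attach mood optative -ob → ethbathonob.
Attach voice causative wa- → waethbathonob.
Attach polarity affirmative -ih (after consonant 'b') → waethbathonobih.
Apply vowel harmony: waethbathonobih → waathbathonobuh.
Apply vowel deletion: waathbathonobuh → wathbathonobuh.

wathbathonobuh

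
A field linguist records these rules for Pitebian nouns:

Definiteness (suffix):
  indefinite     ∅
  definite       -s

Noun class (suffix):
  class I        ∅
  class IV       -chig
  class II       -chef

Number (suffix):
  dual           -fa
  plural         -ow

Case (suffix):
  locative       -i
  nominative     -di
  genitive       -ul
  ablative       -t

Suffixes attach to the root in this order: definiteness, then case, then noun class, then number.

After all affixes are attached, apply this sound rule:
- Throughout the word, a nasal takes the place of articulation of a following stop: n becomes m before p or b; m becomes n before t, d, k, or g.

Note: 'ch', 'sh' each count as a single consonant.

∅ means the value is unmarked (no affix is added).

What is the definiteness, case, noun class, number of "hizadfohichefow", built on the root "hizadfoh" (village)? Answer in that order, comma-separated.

Segment: hizadfoh-i-chef-ow.
definiteness: ∅ → indefinite.
case: -i → locative.
noun class: -chef → class II.
number: -ow → plural.

indefinite, locative, class II, plural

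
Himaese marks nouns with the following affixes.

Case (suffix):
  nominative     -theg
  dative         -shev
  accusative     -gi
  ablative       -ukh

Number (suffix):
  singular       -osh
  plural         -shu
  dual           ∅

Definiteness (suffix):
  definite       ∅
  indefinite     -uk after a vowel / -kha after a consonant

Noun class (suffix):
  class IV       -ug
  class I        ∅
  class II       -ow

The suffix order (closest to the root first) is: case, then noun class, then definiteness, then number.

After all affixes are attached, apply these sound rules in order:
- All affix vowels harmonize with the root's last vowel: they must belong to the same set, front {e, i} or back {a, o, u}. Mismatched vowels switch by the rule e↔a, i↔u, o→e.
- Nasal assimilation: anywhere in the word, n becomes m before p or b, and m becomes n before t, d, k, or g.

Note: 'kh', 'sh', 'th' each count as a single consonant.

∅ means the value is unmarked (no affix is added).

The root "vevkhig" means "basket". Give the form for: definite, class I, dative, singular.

Attach case dative -shev → vevkhigshev.
noun class = class I: zero marking, form stays vevkhigshev.
definiteness = definite: zero marking, form stays vevkhigshev.
Attach number singular -osh → vevkhigshevosh.
Apply vowel harmony: vevkhigshevosh → vevkhigshevesh.
Nasal assimilation: no change.

vevkhigshevesh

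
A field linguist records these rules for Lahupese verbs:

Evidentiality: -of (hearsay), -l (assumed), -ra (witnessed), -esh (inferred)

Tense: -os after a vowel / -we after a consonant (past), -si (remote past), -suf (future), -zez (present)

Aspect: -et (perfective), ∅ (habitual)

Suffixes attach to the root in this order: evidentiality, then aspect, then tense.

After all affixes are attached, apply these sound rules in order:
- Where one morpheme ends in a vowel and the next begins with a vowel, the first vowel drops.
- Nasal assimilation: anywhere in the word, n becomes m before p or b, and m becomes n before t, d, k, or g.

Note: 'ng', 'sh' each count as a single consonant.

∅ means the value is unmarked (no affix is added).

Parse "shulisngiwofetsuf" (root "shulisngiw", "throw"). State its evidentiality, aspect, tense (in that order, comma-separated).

hearsay, perfective, future

Segment: shulisngiw-of-et-suf.
evidentiality: -of → hearsay.
aspect: -et → perfective.
tense: -suf → future.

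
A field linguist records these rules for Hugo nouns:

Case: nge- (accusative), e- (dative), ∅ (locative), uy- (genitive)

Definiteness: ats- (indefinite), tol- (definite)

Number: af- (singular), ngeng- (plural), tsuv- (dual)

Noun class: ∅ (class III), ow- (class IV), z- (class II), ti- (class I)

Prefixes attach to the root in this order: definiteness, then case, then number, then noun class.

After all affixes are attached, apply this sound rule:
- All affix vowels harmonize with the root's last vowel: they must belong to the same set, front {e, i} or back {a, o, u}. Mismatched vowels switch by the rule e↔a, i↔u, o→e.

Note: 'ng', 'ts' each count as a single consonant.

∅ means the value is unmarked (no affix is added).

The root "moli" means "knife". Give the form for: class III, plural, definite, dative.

ngengetelmoli

Attach definiteness definite tol- → tolmoli.
Attach case dative e- → etolmoli.
Attach number plural ngeng- → ngengetolmoli.
noun class = class III: zero marking, form stays ngengetolmoli.
Apply vowel harmony: ngengetolmoli → ngengetelmoli.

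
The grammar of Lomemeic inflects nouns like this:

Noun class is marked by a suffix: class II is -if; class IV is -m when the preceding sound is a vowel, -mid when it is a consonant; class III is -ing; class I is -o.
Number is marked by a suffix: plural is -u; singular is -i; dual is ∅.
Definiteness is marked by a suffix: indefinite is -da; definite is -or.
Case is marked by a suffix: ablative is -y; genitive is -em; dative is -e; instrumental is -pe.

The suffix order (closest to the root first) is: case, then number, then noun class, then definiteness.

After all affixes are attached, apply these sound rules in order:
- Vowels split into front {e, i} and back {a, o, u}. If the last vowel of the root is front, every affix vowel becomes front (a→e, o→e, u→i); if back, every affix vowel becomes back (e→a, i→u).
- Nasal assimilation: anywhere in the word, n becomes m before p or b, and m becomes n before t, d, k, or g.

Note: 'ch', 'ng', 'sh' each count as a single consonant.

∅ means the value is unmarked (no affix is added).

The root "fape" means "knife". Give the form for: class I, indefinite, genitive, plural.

Attach case genitive -em → fapeem.
Attach number plural -u → fapeemu.
Attach noun class class I -o → fapeemuo.
Attach definiteness indefinite -da → fapeemuoda.
Apply vowel harmony: fapeemuoda → fapeemiede.
Nasal assimilation: no change.

fapeemiede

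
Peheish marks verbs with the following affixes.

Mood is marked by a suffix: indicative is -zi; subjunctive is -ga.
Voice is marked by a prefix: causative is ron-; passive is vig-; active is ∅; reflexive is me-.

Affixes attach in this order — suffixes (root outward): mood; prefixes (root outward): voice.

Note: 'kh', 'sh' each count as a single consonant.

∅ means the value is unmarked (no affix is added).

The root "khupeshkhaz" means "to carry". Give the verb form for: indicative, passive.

vigkhupeshkhazzi

Attach mood indicative -zi → khupeshkhazzi.
Attach voice passive vig- → vigkhupeshkhazzi.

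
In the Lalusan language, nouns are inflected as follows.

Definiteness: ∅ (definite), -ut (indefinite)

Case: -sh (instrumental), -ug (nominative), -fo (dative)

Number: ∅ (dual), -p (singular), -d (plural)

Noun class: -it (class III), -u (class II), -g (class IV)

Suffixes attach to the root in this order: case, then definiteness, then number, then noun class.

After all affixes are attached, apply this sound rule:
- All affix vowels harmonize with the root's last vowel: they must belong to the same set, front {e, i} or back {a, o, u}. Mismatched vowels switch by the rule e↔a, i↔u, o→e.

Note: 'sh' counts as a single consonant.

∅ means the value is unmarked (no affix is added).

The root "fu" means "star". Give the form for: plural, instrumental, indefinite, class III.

Attach case instrumental -sh → fush.
Attach definiteness indefinite -ut → fushut.
Attach number plural -d → fushutd.
Attach noun class class III -it → fushutdit.
Apply vowel harmony: fushutdit → fushutdut.

fushutdut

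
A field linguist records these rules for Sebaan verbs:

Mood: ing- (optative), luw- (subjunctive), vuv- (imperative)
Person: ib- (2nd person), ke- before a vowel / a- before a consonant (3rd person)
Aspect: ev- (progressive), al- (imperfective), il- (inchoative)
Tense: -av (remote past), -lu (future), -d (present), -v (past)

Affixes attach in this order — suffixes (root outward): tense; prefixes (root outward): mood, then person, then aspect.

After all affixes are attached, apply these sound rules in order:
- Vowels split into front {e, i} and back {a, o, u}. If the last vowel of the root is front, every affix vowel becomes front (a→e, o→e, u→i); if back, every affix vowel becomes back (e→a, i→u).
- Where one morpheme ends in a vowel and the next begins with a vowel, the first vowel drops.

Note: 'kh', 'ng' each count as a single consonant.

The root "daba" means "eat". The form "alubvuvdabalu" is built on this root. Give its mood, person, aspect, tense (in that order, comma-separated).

Segment: al-ib-vuv-daba-lu.
mood: vuv- → imperative.
person: ib- → 2nd person.
aspect: al- → imperfective.
tense: -lu → future.

imperative, 2nd person, imperfective, future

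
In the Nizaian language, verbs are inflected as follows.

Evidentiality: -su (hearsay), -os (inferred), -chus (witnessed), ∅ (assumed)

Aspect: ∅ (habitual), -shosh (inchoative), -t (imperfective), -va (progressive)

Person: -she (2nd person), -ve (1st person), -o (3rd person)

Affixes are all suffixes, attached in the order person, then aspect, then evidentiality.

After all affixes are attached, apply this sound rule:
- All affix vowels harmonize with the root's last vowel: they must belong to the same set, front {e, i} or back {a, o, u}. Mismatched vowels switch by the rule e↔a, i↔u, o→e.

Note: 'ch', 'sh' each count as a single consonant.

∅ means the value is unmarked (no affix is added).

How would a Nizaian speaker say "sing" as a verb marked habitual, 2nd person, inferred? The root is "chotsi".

chotsishees

Attach person 2nd person -she → chotsishe.
aspect = habitual: zero marking, form stays chotsishe.
Attach evidentiality inferred -os → chotsisheos.
Apply vowel harmony: chotsisheos → chotsishees.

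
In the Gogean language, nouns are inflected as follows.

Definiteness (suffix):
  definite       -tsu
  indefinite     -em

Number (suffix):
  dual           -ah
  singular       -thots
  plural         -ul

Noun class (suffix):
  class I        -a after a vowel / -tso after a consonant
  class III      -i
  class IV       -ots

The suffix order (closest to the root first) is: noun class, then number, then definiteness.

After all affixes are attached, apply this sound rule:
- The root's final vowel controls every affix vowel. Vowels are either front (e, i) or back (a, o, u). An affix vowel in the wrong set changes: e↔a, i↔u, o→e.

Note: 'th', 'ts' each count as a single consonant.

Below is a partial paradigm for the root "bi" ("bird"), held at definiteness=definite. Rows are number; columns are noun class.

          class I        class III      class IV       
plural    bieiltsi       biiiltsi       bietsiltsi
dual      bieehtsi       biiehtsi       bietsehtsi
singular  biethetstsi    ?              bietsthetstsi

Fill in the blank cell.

Attach noun class class III -i → bii.
Attach number singular -thots → biithots.
Attach definiteness definite -tsu → biithotstsu.
Apply vowel harmony: biithotstsu → biithetstsi.

biithetstsi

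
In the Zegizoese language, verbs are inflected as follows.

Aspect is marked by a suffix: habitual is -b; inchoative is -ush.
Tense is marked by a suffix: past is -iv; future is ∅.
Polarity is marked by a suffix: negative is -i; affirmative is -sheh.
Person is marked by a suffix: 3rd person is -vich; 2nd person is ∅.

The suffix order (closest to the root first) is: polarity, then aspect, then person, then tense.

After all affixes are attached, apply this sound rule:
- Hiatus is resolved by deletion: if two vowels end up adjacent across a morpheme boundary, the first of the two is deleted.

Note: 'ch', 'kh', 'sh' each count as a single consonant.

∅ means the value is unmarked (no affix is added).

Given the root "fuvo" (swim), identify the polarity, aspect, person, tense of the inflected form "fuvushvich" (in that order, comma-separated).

negative, inchoative, 3rd person, future

Segment: fuvo-i-ush-vich.
polarity: -i → negative.
aspect: -ush → inchoative.
person: -vich → 3rd person.
tense: ∅ → future.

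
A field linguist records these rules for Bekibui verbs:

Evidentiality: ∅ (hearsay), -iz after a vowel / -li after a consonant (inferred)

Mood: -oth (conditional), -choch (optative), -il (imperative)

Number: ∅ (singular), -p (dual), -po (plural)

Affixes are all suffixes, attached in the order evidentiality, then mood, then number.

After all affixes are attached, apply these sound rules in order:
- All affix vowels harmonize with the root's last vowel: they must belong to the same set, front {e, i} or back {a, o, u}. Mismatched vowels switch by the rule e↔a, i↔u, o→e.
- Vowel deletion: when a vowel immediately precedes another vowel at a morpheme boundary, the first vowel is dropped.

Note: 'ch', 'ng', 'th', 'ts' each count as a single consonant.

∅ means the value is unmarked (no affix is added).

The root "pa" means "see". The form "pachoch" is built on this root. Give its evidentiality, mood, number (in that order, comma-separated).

Segment: pa-choch.
evidentiality: ∅ → hearsay.
mood: -choch → optative.
number: ∅ → singular.

hearsay, optative, singular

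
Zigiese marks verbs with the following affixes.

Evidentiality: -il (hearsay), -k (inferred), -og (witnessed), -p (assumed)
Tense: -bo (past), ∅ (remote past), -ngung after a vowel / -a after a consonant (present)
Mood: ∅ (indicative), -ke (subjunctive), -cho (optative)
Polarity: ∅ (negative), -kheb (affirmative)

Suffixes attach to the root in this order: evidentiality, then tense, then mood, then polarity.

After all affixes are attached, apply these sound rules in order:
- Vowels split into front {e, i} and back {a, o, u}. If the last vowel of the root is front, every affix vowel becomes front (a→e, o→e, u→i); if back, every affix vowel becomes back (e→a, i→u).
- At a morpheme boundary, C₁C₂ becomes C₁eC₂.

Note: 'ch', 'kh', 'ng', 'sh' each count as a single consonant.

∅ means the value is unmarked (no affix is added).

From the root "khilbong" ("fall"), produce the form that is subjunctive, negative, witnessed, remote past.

khilbongogeka

Attach evidentiality witnessed -og → khilbongog.
tense = remote past: zero marking, form stays khilbongog.
Attach mood subjunctive -ke → khilbongogke.
polarity = negative: zero marking, form stays khilbongogke.
Apply vowel harmony: khilbongogke → khilbongogka.
Apply epenthesis: khilbongogka → khilbongogeka.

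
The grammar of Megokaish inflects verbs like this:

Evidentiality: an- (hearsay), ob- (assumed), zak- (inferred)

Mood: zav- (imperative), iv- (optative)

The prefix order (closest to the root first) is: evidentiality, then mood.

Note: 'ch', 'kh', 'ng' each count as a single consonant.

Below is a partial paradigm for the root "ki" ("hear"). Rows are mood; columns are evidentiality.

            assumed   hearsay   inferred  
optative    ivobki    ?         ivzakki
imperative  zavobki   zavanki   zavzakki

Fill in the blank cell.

ivanki

Attach evidentiality hearsay an- → anki.
Attach mood optative iv- → ivanki.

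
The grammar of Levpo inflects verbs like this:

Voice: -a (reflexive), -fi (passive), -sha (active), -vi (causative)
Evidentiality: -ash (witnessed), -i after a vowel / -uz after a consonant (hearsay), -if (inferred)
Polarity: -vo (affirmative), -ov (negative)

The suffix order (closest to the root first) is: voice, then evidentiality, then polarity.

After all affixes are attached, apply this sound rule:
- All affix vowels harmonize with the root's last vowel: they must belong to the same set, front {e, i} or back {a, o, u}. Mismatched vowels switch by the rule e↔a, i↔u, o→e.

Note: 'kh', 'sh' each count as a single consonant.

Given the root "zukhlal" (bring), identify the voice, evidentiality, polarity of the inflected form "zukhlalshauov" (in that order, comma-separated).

active, hearsay, negative

Segment: zukhlal-sha-i-ov.
voice: -sha → active.
evidentiality: -i/uz → hearsay.
polarity: -ov → negative.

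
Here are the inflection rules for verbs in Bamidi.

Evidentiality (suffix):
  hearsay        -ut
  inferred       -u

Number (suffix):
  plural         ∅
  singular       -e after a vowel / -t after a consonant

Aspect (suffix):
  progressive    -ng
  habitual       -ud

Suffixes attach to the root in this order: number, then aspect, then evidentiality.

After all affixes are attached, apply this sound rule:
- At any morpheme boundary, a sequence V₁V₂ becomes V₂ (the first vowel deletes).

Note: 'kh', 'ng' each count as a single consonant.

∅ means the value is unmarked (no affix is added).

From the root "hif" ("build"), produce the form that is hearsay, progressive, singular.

Attach number singular -t (after consonant 'f') → hift.
Attach aspect progressive -ng → hiftng.
Attach evidentiality hearsay -ut → hiftngut.
Vowel deletion: no change.

hiftngut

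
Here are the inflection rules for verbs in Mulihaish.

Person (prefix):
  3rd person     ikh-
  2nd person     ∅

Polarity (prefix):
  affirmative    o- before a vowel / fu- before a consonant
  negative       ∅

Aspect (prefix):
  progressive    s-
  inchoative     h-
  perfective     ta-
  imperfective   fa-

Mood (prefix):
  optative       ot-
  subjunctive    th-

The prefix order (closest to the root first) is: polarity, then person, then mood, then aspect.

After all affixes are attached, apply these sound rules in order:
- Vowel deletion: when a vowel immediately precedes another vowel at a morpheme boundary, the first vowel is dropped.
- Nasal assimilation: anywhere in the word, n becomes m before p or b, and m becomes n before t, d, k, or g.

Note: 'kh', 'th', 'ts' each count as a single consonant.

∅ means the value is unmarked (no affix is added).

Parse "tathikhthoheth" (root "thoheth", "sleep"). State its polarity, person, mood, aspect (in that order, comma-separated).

Segment: ta-th-ikh-thoheth.
polarity: ∅ → negative.
person: ikh- → 3rd person.
mood: th- → subjunctive.
aspect: ta- → perfective.

negative, 3rd person, subjunctive, perfective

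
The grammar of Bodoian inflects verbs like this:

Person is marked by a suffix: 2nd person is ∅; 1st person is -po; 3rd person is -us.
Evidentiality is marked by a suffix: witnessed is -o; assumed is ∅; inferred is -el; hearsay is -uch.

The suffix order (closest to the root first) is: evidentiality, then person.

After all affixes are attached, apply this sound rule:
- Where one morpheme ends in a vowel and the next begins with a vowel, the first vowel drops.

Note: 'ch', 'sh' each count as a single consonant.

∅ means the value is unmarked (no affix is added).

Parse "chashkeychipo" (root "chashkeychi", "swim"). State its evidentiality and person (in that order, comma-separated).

Segment: chashkeychi-po.
evidentiality: ∅ → assumed.
person: -po → 1st person.

assumed, 1st person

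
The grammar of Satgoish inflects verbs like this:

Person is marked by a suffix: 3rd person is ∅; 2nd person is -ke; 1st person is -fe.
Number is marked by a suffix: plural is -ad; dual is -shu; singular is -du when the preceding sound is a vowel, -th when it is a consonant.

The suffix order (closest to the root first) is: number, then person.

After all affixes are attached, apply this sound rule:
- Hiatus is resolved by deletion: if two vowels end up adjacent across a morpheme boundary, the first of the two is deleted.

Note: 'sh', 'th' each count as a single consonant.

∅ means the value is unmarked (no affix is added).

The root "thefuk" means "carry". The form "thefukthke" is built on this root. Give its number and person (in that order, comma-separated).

Segment: thefuk-th-ke.
number: -du/th → singular.
person: -ke → 2nd person.

singular, 2nd person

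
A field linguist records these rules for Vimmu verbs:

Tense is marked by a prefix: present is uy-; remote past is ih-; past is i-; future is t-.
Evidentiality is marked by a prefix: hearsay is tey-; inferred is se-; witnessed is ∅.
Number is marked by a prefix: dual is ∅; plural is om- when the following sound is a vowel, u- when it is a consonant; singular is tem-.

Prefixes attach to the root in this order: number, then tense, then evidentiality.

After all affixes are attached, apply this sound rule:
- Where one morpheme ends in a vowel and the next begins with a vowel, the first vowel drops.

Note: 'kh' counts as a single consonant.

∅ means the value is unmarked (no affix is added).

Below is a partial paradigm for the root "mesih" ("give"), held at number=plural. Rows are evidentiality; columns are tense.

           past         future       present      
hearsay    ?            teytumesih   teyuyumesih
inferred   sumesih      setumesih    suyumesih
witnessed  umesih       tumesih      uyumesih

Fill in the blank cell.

Attach number plural u- (before consonant 'm') → umesih.
Attach tense past i- → iumesih.
Attach evidentiality hearsay tey- → teyiumesih.
Apply vowel deletion: teyiumesih → teyumesih.

teyumesih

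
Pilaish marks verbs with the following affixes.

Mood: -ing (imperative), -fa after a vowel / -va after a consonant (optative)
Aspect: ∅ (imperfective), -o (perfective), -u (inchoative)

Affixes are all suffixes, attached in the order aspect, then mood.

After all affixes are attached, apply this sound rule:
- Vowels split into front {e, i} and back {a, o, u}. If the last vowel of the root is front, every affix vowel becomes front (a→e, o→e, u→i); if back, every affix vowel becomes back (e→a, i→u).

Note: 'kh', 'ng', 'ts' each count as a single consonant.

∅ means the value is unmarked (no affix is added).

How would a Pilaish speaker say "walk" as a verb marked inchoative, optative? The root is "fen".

Attach aspect inchoative -u → fenu.
Attach mood optative -fa (after vowel 'u') → fenufa.
Apply vowel harmony: fenufa → fenife.

fenife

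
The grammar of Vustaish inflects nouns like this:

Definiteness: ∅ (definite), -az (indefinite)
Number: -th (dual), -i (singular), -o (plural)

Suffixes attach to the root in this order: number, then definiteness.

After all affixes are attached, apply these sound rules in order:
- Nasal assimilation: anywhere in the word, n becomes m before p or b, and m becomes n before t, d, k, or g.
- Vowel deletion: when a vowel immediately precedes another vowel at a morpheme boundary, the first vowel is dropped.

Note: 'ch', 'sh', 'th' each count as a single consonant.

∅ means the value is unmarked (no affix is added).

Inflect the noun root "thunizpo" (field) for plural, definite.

Attach number plural -o → thunizpoo.
definiteness = definite: zero marking, form stays thunizpoo.
Nasal assimilation: no change.
Apply vowel deletion: thunizpoo → thunizpo.

thunizpo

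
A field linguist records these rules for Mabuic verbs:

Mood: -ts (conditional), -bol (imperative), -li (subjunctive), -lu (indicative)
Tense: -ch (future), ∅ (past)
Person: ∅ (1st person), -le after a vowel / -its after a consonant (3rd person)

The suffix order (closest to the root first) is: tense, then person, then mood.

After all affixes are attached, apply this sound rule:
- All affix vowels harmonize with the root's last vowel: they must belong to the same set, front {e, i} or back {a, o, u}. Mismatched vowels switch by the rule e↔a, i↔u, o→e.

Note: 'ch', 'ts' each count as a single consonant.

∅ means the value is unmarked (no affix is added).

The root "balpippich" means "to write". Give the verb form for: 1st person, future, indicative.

Attach tense future -ch → balpippichch.
person = 1st person: zero marking, form stays balpippichch.
Attach mood indicative -lu → balpippichchlu.
Apply vowel harmony: balpippichchlu → balpippichchli.

balpippichchli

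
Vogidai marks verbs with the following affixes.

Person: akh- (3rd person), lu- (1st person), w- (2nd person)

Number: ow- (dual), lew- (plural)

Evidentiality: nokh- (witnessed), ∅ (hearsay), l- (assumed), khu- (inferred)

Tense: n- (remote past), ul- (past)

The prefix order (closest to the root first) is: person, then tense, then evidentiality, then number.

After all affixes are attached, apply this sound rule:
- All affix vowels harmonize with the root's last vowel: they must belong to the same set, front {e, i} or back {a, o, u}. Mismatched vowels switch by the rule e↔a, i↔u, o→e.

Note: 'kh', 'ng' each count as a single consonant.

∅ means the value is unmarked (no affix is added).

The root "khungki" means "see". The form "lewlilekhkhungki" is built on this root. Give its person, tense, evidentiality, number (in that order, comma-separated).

3rd person, past, assumed, plural

Segment: lew-l-ul-akh-khungki.
person: akh- → 3rd person.
tense: ul- → past.
evidentiality: l- → assumed.
number: lew- → plural.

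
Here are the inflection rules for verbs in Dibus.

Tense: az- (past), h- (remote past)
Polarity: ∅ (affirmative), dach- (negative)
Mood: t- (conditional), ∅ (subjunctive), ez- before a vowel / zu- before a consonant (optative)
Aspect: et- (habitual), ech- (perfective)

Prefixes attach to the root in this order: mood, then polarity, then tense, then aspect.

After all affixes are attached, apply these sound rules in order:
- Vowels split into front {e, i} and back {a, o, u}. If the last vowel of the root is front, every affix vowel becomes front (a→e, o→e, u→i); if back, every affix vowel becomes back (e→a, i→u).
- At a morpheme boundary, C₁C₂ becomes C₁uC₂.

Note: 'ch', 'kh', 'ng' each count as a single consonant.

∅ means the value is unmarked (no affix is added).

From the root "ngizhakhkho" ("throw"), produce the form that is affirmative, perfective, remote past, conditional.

achuhutungizhakhkho

Attach mood conditional t- → tngizhakhkho.
polarity = affirmative: zero marking, form stays tngizhakhkho.
Attach tense remote past h- → htngizhakhkho.
Attach aspect perfective ech- → echhtngizhakhkho.
Apply vowel harmony: echhtngizhakhkho → achhtngizhakhkho.
Apply epenthesis: achhtngizhakhkho → achuhutungizhakhkho.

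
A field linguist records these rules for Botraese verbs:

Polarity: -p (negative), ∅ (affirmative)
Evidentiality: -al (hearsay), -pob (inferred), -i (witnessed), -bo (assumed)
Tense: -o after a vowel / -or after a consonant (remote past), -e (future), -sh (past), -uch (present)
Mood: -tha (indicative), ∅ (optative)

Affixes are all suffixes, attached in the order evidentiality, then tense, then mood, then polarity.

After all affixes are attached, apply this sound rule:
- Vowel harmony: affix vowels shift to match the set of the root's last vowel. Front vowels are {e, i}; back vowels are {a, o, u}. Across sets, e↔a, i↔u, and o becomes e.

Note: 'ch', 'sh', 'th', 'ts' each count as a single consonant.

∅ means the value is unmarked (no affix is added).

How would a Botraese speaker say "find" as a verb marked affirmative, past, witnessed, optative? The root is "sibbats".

sibbatsush

Attach evidentiality witnessed -i → sibbatsi.
Attach tense past -sh → sibbatsish.
mood = optative: zero marking, form stays sibbatsish.
polarity = affirmative: zero marking, form stays sibbatsish.
Apply vowel harmony: sibbatsish → sibbatsush.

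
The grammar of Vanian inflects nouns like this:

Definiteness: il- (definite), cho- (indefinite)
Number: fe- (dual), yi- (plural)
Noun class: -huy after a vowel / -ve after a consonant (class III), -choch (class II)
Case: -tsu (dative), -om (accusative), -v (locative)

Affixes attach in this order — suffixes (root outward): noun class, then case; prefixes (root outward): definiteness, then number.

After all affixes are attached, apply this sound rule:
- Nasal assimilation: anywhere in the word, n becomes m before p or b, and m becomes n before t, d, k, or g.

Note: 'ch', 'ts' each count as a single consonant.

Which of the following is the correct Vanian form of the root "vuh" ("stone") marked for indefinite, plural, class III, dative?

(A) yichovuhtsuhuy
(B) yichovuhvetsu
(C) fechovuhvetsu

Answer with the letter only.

Attach definiteness indefinite cho- → chovuh.
Attach number plural yi- → yichovuh.
Attach noun class class III -ve (after consonant 'h') → yichovuhve.
Attach case dative -tsu → yichovuhvetsu.
Nasal assimilation: no change.
So the correct form is yichovuhvetsu, option (B).
(C) fechovuhvetsu is wrong: it uses dual instead of plural for number.
(A) yichovuhtsuhuy is wrong: it has the affixes in the wrong order.

B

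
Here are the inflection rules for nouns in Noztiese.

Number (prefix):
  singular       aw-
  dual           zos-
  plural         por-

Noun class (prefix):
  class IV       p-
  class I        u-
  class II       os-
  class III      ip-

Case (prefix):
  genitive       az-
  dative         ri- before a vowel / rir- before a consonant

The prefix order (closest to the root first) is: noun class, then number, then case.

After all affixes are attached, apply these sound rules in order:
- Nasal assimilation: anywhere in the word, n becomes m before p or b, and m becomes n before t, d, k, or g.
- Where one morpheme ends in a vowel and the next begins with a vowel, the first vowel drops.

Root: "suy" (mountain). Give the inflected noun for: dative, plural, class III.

rirporipsuy

Attach noun class class III ip- → ipsuy.
Attach number plural por- → poripsuy.
Attach case dative rir- (before consonant 'p') → rirporipsuy.
Nasal assimilation: no change.
Vowel deletion: no change.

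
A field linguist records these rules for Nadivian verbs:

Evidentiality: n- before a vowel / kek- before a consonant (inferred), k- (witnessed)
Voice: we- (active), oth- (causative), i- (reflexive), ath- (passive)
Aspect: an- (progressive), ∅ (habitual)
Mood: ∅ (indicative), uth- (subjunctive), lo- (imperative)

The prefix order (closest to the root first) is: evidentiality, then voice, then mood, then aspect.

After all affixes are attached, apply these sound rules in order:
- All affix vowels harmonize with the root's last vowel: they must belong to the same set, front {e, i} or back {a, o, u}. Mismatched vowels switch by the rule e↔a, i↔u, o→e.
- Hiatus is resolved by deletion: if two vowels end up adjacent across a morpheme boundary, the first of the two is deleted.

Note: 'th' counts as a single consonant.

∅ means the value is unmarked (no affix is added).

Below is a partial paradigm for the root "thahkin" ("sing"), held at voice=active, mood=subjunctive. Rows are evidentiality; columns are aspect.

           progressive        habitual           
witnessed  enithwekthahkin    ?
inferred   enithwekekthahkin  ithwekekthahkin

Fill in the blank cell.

Attach evidentiality witnessed k- → kthahkin.
Attach voice active we- → wekthahkin.
Attach mood subjunctive uth- → uthwekthahkin.
aspect = habitual: zero marking, form stays uthwekthahkin.
Apply vowel harmony: uthwekthahkin → ithwekthahkin.
Vowel deletion: no change.

ithwekthahkin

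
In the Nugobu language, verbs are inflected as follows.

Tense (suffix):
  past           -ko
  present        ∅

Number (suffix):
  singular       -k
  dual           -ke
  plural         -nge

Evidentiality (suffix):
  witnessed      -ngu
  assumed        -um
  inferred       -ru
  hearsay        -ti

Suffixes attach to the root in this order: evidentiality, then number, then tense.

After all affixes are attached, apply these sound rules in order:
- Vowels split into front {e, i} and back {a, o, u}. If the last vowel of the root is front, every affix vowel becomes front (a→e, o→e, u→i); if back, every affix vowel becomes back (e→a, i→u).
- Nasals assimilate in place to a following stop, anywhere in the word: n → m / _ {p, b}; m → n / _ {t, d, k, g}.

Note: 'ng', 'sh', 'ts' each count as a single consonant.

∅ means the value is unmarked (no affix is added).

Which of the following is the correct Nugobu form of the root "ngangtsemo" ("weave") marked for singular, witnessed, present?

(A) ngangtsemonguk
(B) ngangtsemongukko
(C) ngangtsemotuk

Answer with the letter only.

Attach evidentiality witnessed -ngu → ngangtsemongu.
Attach number singular -k → ngangtsemonguk.
tense = present: zero marking, form stays ngangtsemonguk.
Vowel harmony: no change.
Nasal assimilation: no change.
So the correct form is ngangtsemonguk, option (A).
(B) ngangtsemongukko is wrong: it uses past instead of present for tense.
(C) ngangtsemotuk is wrong: it uses hearsay instead of witnessed for evidentiality.

A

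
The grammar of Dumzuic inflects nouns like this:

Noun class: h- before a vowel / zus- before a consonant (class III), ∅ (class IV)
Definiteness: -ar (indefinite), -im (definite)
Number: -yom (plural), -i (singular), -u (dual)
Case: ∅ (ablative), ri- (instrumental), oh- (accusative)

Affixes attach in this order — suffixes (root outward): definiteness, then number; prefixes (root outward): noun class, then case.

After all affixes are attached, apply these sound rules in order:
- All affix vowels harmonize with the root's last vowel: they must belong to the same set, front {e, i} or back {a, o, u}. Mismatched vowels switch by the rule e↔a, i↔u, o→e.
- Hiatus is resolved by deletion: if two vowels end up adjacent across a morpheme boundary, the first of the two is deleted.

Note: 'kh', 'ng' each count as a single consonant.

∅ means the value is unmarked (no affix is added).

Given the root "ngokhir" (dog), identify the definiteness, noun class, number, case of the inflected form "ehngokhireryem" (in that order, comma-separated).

Segment: oh-ngokhir-ar-yom.
definiteness: -ar → indefinite.
noun class: ∅ → class IV.
number: -yom → plural.
case: oh- → accusative.

indefinite, class IV, plural, accusative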